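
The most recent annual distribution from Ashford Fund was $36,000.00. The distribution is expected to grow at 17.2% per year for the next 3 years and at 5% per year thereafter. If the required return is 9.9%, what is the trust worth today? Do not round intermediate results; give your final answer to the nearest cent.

D_1 = 42192.00000
D_2 = 49449.02400
D_3 = 57954.25613
Terminal value at year 3: TV = D_3×(1+g_2)/(r−g_2) = 60851.96893/0.049 = 1241876.91703
P_0 = D_1/(1+r)^1 + D_2/(1+r)^2 + D_3/(1+r)^3 + TV/(1+r)^3
    = 38391.26479 + 40941.36700 + 43660.85725 + 935589.79826 = 1058583.28730

$1058583.29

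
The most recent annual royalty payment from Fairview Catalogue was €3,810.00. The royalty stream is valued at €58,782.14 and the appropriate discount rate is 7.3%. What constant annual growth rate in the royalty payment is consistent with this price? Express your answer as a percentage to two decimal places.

0.77%

P = D₀(1+g)/(r−g) ⇒ P(r−g) = D₀(1+g) ⇒ g(P+D₀) = P·r − D₀
g = (P·r − D₀)/(P + D₀) = (€58,782.14×0.073 − €3,810.00) / (€58,782.14 + €3,810.00) = 0.007686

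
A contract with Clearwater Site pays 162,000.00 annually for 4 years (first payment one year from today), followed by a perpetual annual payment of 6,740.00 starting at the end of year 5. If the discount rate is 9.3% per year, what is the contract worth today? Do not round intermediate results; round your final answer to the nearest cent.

572177.59

PV of 4-year annuity: 162,000.00 × [1 − (1+0.093)^−4] / 0.093 = 521397.16634
Perpetuity value at year 4: 6,740.00 / 0.093 = 72473.11828
PV of perpetuity: 72473.11828 / (1+0.093)^4 = 50780.42136
Total PV = 521397.16634 + 50780.42136 = 572177.58770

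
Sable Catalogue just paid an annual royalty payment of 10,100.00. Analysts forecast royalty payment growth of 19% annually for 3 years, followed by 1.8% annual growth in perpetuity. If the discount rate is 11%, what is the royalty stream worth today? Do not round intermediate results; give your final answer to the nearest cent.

D_1 = 12019.00000
D_2 = 14302.61000
D_3 = 17020.10590
Terminal value at year 3: TV = D_3×(1+g_2)/(r−g_2) = 17326.46781/0.092 = 188331.17181
P_0 = D_1/(1+r)^1 + D_2/(1+r)^2 + D_3/(1+r)^3 + TV/(1+r)^3
    = 10827.92793 + 11608.31913 + 12444.95474 + 137706.12966 = 172587.33146

172587.33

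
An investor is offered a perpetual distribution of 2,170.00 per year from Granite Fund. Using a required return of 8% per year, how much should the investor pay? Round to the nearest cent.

Level perpetuity: PV = C / r = 2,170.00 / 0.08 = 27,125.00

27125.00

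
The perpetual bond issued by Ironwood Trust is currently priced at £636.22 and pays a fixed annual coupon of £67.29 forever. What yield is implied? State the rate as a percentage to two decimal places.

10.58%

P = C/r ⇒ r = C/P = £67.29/£636.22 = 0.105765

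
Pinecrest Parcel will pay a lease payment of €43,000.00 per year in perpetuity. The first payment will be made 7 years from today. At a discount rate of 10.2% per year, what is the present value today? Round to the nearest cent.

Value at end of year 6: C / r = €43,000.00 / 0.102 = €421,568.6275
Discount to today: PV = €421,568.6275 / (1 + 0.102)^6 = €421,568.6275 / 1.790975 = €235,384.96

€235384.96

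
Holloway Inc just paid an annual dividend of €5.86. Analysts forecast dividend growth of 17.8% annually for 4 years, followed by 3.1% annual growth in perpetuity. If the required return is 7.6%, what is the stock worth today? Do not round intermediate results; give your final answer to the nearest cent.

D_1 = 6.90308
D_2 = 8.13183
D_3 = 9.57929
D_4 = 11.28441
Terminal value at year 4: TV = D_4×(1+g_2)/(r−g_2) = 11.63422/0.045 = 258.53832
P_0 = D_1/(1+r)^1 + D_2/(1+r)^2 + D_3/(1+r)^3 + D_4/(1+r)^4 + TV/(1+r)^4
    = 6.41550 + 7.02366 + 7.68947 + 8.41840 + 192.87496 = 222.42200

€222.42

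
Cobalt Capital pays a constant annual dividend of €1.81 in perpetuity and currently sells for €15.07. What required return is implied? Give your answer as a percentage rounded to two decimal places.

12.01%

P = C/r ⇒ r = C/P = €1.81/€15.07 = 0.120106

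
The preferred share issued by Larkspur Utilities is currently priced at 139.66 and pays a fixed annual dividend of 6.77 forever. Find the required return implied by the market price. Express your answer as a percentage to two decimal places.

P = C/r ⇒ r = C/P = 6.77/139.66 = 0.048475

4.85%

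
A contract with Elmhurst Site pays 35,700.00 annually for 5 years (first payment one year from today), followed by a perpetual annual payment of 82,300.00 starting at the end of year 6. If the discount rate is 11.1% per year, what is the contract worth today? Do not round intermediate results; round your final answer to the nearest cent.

569645.01

PV of 5-year annuity: 35,700.00 × [1 − (1+0.111)^−5] / 0.111 = 131612.28460
Perpetuity value at year 5: 82,300.00 / 0.111 = 741441.44144
PV of perpetuity: 741441.44144 / (1+0.111)^5 = 438032.72932
Total PV = 131612.28460 + 438032.72932 = 569645.01392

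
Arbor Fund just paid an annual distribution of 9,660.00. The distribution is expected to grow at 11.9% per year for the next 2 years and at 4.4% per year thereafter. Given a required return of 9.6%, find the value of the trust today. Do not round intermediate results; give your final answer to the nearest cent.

D_1 = 10809.54000
D_2 = 12095.87526
Terminal value at year 2: TV = D_2×(1+g_2)/(r−g_2) = 12628.09377/0.052 = 242847.95714
P_0 = D_1/(1+r)^1 + D_2/(1+r)^2 + TV/(1+r)^2
    = 9862.71898 + 10069.69210 + 202168.43361 = 222100.84468

222100.84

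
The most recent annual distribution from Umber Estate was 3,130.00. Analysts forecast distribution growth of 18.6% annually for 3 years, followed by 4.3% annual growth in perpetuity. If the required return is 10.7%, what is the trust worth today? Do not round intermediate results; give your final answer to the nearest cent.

D_1 = 3712.18000
D_2 = 4402.64548
D_3 = 5221.53754
Terminal value at year 3: TV = D_3×(1+g_2)/(r−g_2) = 5446.06365/0.064 = 85094.74459
P_0 = D_1/(1+r)^1 + D_2/(1+r)^2 + D_3/(1+r)^3 + TV/(1+r)^3
    = 3353.36947 + 3592.67948 + 3849.06763 + 62727.77404 = 73522.89062

73522.89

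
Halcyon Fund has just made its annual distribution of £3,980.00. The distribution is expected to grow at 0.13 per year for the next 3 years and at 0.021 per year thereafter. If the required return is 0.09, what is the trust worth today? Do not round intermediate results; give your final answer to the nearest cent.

£78454.84

D_1 = 4497.40000
D_2 = 5082.06200
D_3 = 5742.73006
Terminal value at year 3: TV = D_3×(1+g_2)/(r−g_2) = 5863.32739/0.069 = 84975.75929
P_0 = D_1/(1+r)^1 + D_2/(1+r)^2 + D_3/(1+r)^3 + TV/(1+r)^3
    = 4126.05505 + 4277.46991 + 4434.44128 + 65616.87753 = 78454.84377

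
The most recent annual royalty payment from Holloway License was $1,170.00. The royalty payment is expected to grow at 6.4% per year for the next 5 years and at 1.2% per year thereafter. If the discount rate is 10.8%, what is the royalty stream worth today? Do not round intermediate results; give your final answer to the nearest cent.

$15260.63

D_1 = 1244.88000
D_2 = 1324.55232
D_3 = 1409.32367
D_4 = 1499.52038
D_5 = 1595.48969
Terminal value at year 5: TV = D_5×(1+g_2)/(r−g_2) = 1614.63556/0.096 = 16819.12046
P_0 = D_1/(1+r)^1 + D_2/(1+r)^2 + D_3/(1+r)^3 + D_4/(1+r)^4 + D_5/(1+r)^5 + TV/(1+r)^5
    = 1123.53791 + 1078.92088 + 1036.07564 + 994.93185 + 955.42192 + 10071.73937 = 15260.62756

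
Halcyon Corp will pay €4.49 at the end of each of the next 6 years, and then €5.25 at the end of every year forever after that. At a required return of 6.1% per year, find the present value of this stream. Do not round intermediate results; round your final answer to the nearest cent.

PV of 6-year annuity: €4.49 × [1 − (1+0.061)^−6] / 0.061 = 22.00959
Perpetuity value at year 6: €5.25 / 0.061 = 86.06557
PV of perpetuity: 86.06557 / (1+0.061)^6 = 60.33053
Total PV = 22.00959 + 60.33053 = 82.34012

€82.34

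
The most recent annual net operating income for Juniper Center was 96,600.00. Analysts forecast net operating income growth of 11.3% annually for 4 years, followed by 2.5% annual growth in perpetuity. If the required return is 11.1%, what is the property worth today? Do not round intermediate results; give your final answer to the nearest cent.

1547792.19

D_1 = 107515.80000
D_2 = 119665.08540
D_3 = 133187.24005
D_4 = 148237.39818
Terminal value at year 4: TV = D_4×(1+g_2)/(r−g_2) = 151943.33313/0.086 = 1766782.94338
P_0 = D_1/(1+r)^1 + D_2/(1+r)^2 + D_3/(1+r)^3 + D_4/(1+r)^4 + TV/(1+r)^4
    = 96773.89739 + 96948.10783 + 97122.63187 + 97297.47009 + 1159650.07961 = 1547792.18679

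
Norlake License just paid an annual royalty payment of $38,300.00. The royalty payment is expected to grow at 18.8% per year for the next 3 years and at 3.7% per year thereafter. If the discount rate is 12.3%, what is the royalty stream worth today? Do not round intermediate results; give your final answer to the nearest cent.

$675472.08

D_1 = 45500.40000
D_2 = 54054.47520
D_3 = 64216.71654
Terminal value at year 3: TV = D_3×(1+g_2)/(r−g_2) = 66592.73505/0.086 = 774334.12848
P_0 = D_1/(1+r)^1 + D_2/(1+r)^2 + D_3/(1+r)^3 + TV/(1+r)^3
    = 40516.82992 + 42861.97146 + 45342.85137 + 546750.42874 = 675472.08149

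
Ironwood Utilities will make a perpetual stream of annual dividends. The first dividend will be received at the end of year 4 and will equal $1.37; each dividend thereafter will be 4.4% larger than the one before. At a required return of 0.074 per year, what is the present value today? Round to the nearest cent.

Value at end of year 3: C₁ / (r − g) = $1.37 / (0.074 − 0.044) = $45.6667
Discount to today: PV = $45.6667 / (1 + 0.074)^3 = $45.6667 / 1.238833 = $36.86

$36.86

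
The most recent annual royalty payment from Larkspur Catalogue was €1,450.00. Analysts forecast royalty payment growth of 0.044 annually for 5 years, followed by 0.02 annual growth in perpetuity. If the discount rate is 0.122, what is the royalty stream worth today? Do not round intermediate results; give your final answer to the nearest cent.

D_1 = 1513.80000
D_2 = 1580.40720
D_3 = 1649.94512
D_4 = 1722.54270
D_5 = 1798.33458
Terminal value at year 5: TV = D_5×(1+g_2)/(r−g_2) = 1834.30127/0.102 = 17983.34581
P_0 = D_1/(1+r)^1 + D_2/(1+r)^2 + D_3/(1+r)^3 + D_4/(1+r)^4 + D_5/(1+r)^5 + TV/(1+r)^5
    = 1349.19786 + 1255.40336 + 1168.12933 + 1086.92248 + 1011.36102 + 10113.61020 = 15984.62424

€15984.62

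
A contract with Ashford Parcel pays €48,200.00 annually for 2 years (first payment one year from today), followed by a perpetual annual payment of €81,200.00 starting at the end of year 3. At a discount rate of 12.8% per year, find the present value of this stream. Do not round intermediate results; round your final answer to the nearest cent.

€579184.11

PV of 2-year annuity: €48,200.00 × [1 − (1+0.128)^−2] / 0.128 = 80612.14225
Perpetuity value at year 2: €81,200.00 / 0.128 = 634375.00000
PV of perpetuity: 634375.00000 / (1+0.128)^2 = 498571.97198
Total PV = 80612.14225 + 498571.97198 = 579184.11423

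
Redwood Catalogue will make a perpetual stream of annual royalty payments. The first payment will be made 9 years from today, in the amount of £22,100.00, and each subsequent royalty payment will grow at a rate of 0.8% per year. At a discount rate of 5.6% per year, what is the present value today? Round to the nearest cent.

£297741.72

Value at end of year 8: C₁ / (r − g) = £22,100.00 / (0.056 − 0.008) = £460,416.6667
Discount to today: PV = £460,416.6667 / (1 + 0.056)^8 = £460,416.6667 / 1.546363 = £297,741.72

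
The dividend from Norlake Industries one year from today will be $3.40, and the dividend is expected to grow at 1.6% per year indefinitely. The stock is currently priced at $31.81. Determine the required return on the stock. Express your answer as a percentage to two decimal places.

P = D₁/(r − g) ⇒ r = D₁/P + g = $3.4000/$31.81 + 0.016 = 0.106885 + 0.016 = 0.122885

12.29%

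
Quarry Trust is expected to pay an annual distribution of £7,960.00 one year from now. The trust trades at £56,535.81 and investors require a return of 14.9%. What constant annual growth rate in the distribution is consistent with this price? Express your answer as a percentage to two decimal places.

0.82%

P = D₁/(r−g) ⇒ g = r − D₁/P = 0.149 − £7,960.00/£56,535.81 = 0.008204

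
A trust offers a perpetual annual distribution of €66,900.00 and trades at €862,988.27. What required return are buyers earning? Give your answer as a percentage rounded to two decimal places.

P = C/r ⇒ r = C/P = €66,900.00/€862,988.27 = 0.077521

7.75%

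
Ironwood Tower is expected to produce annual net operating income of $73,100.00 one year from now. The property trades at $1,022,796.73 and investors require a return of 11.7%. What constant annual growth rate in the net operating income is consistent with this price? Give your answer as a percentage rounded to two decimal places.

P = D₁/(r−g) ⇒ g = r − D₁/P = 0.117 − $73,100.00/$1,022,796.73 = 0.045529

4.55%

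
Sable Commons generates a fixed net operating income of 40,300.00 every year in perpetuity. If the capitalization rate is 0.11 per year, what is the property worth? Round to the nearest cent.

366363.64

Level perpetuity: PV = C / r = 40,300.00 / 0.11 = 366,363.64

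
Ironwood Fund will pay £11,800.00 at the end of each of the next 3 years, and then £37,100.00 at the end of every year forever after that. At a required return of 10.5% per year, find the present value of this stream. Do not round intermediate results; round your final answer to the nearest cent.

PV of 3-year annuity: £11,800.00 × [1 − (1+0.105)^−3] / 0.105 = 29088.45686
Perpetuity value at year 3: £37,100.00 / 0.105 = 353333.33333
PV of perpetuity: 353333.33333 / (1+0.105)^3 = 261877.25288
Total PV = 29088.45686 + 261877.25288 = 290965.70974

£290965.71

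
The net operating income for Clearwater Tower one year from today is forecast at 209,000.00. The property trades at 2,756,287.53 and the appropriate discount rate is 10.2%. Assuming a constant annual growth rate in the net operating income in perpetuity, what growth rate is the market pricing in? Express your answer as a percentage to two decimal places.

P = D₁/(r−g) ⇒ g = r − D₁/P = 0.102 − 209,000.00/2,756,287.53 = 0.026173

2.62%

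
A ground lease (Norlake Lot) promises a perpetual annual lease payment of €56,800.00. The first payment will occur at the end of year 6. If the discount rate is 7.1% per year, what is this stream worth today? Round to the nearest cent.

Value at end of year 5: C / r = €56,800.00 / 0.071 = €800,000.0000
Discount to today: PV = €800,000.0000 / (1 + 0.071)^5 = €800,000.0000 / 1.409118 = €567,731.03

€567731.03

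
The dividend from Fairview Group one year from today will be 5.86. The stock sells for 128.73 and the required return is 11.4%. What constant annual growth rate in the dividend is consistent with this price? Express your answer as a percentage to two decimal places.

6.85%

P = D₁/(r−g) ⇒ g = r − D₁/P = 0.114 − 5.86/128.73 = 0.068478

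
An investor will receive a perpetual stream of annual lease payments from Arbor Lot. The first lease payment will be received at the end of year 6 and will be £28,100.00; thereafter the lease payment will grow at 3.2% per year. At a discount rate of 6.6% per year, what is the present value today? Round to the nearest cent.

£600400.96

Value at end of year 5: C₁ / (r − g) = £28,100.00 / (0.066 − 0.032) = £826,470.5882
Discount to today: PV = £826,470.5882 / (1 + 0.066)^5 = £826,470.5882 / 1.376531 = £600,400.96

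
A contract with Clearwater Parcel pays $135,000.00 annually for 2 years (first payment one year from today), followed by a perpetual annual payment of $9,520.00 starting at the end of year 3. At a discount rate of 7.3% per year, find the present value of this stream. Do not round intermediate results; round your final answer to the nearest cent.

PV of 2-year annuity: $135,000.00 × [1 − (1+0.073)^−2] / 0.073 = 243071.26807
Perpetuity value at year 2: $9,520.00 / 0.073 = 130410.95890
PV of perpetuity: 130410.95890 / (1+0.073)^2 = 113269.93319
Total PV = 243071.26807 + 113269.93319 = 356341.20126

$356341.20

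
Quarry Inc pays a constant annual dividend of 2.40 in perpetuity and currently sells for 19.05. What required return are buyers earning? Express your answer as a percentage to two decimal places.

12.60%

P = C/r ⇒ r = C/P = 2.40/19.05 = 0.125984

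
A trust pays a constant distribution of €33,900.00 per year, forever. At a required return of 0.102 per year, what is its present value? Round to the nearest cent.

Level perpetuity: PV = C / r = €33,900.00 / 0.102 = €332,352.94

€332352.94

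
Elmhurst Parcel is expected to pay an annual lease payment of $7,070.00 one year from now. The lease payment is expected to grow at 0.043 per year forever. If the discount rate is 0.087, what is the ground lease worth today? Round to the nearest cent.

Growing perpetuity: P = D₁ / (r − g) = $7,070.0000 / (0.087 − 0.043) = $160,681.82

$160681.82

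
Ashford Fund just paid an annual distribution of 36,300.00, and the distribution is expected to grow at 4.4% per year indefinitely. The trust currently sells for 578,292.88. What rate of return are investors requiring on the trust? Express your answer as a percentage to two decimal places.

D₁ = 36,300.00 × 1.044 = 37,897.2000
P = D₁/(r − g) ⇒ r = D₁/P + g = 37,897.2000/578,292.88 + 0.044 = 0.065533 + 0.044 = 0.109533

10.95%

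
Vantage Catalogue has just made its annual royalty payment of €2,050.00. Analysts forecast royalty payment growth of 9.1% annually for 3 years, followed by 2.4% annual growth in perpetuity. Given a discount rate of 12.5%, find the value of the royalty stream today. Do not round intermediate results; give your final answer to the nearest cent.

D_1 = 2236.55000
D_2 = 2440.07605
D_3 = 2662.12297
Terminal value at year 3: TV = D_3×(1+g_2)/(r−g_2) = 2726.01392/0.101 = 26990.23685
P_0 = D_1/(1+r)^1 + D_2/(1+r)^2 + D_3/(1+r)^3 + TV/(1+r)^3
    = 1988.04444 + 1927.96132 + 1869.69405 + 18956.10599 = 24741.80581

€24741.81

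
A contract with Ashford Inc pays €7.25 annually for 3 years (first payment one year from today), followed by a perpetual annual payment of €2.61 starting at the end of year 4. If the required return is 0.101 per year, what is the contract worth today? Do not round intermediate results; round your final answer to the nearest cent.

PV of 3-year annuity: €7.25 × [1 − (1+0.101)^−3] / 0.101 = 17.99798
Perpetuity value at year 3: €2.61 / 0.101 = 25.84158
PV of perpetuity: 25.84158 / (1+0.101)^3 = 19.36231
Total PV = 17.99798 + 19.36231 = 37.36029

€37.36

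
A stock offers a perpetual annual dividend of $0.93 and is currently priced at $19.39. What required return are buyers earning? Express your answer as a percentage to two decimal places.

P = C/r ⇒ r = C/P = $0.93/$19.39 = 0.047963

4.80%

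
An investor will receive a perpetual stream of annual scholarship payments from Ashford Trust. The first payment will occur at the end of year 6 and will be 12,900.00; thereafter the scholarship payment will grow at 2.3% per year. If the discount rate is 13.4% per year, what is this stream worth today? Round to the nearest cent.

Value at end of year 5: C₁ / (r − g) = 12,900.00 / (0.134 − 0.023) = 116,216.2162
Discount to today: PV = 116,216.2162 / (1 + 0.134)^5 = 116,216.2162 / 1.875276 = 61,972.85

61972.85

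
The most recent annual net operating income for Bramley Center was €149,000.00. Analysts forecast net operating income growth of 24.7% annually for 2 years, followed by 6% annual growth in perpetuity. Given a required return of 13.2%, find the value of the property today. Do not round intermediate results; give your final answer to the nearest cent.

€3006897.29

D_1 = 185803.00000
D_2 = 231696.34100
Terminal value at year 2: TV = D_2×(1+g_2)/(r−g_2) = 245598.12146/0.072 = 3411085.02028
P_0 = D_1/(1+r)^1 + D_2/(1+r)^2 + TV/(1+r)^2
    = 164136.92580 + 180811.61349 + 2661948.75410 = 3006897.29338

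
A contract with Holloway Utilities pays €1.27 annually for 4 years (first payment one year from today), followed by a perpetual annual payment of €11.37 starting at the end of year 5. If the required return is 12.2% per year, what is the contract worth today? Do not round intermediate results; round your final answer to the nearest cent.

PV of 4-year annuity: €1.27 × [1 − (1+0.122)^−4] / 0.122 = 3.84124
Perpetuity value at year 4: €11.37 / 0.122 = 93.19672
PV of perpetuity: 93.19672 / (1+0.122)^4 = 58.80702
Total PV = 3.84124 + 58.80702 = 62.64827

€62.65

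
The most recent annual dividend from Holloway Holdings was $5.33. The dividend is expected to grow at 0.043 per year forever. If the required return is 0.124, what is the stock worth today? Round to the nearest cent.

$68.63

D₁ = D₀ × (1 + g) = $5.33 × 1.043 = $5.5592
Growing perpetuity: P = D₁ / (r − g) = $5.5592 / (0.124 − 0.043) = $68.63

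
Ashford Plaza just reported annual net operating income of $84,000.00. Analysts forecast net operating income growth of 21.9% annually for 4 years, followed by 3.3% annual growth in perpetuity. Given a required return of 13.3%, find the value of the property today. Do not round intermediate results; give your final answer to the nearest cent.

D_1 = 102396.00000
D_2 = 124820.72400
D_3 = 152156.46256
D_4 = 185478.72786
Terminal value at year 4: TV = D_4×(1+g_2)/(r−g_2) = 191599.52588/0.1 = 1915995.25875
P_0 = D_1/(1+r)^1 + D_2/(1+r)^2 + D_3/(1+r)^3 + D_4/(1+r)^4 + TV/(1+r)^4
    = 90375.99294 + 97235.95357 + 104616.61730 + 112557.50793 + 1162719.05694 = 1567505.12868

$1567505.13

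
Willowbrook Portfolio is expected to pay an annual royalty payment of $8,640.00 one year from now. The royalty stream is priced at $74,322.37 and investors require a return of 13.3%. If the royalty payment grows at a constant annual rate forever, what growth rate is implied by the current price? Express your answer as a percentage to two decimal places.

1.67%

P = D₁/(r−g) ⇒ g = r − D₁/P = 0.133 − $8,640.00/$74,322.37 = 0.016750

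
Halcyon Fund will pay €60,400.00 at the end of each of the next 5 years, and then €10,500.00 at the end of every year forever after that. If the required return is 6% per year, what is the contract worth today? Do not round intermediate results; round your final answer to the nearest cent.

PV of 5-year annuity: €60,400.00 × [1 − (1+0.06)^−5] / 0.06 = 254426.77265
Perpetuity value at year 5: €10,500.00 / 0.06 = 175000.00000
PV of perpetuity: 175000.00000 / (1+0.06)^5 = 130770.18025
Total PV = 254426.77265 + 130770.18025 = 385196.95290

€385196.95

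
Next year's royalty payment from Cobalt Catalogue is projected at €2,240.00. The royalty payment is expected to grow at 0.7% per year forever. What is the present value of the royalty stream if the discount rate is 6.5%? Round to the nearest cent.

€38620.69

Growing perpetuity: P = D₁ / (r − g) = €2,240.0000 / (0.065 − 0.007) = €38,620.69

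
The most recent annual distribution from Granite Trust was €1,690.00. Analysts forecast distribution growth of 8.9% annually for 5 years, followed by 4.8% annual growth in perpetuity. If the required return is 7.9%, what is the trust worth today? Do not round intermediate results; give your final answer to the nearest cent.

D_1 = 1840.41000
D_2 = 2004.20649
D_3 = 2182.58087
D_4 = 2376.83056
D_5 = 2588.36849
Terminal value at year 5: TV = D_5×(1+g_2)/(r−g_2) = 2712.61017/0.031 = 87503.55395
P_0 = D_1/(1+r)^1 + D_2/(1+r)^2 + D_3/(1+r)^3 + D_4/(1+r)^4 + D_5/(1+r)^5 + TV/(1+r)^5
    = 1705.66265 + 1721.47046 + 1737.42477 + 1753.52695 + 1769.77836 + 59829.92643 = 68517.78962

€68517.79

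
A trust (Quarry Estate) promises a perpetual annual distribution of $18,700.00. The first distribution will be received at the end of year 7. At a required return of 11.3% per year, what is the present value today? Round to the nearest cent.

Value at end of year 6: C / r = $18,700.00 / 0.113 = $165,486.7257
Discount to today: PV = $165,486.7257 / (1 + 0.113)^6 = $165,486.7257 / 1.900951 = $87,054.69

$87054.69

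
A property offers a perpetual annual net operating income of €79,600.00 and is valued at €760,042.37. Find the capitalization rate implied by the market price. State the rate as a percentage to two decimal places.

10.47%

P = C/r ⇒ r = C/P = €79,600.00/€760,042.37 = 0.104731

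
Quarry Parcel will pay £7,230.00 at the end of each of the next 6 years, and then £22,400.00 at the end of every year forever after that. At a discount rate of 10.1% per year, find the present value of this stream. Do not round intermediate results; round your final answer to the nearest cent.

£155906.04

PV of 6-year annuity: £7,230.00 × [1 − (1+0.101)^−6] / 0.101 = 31396.47155
Perpetuity value at year 6: £22,400.00 / 0.101 = 221782.17822
PV of perpetuity: 221782.17822 / (1+0.101)^6 = 124509.56927
Total PV = 31396.47155 + 124509.56927 = 155906.04082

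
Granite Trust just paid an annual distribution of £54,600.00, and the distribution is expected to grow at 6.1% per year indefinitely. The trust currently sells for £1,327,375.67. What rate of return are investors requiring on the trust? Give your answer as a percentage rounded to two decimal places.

10.46%

D₁ = £54,600.00 × 1.061 = £57,930.6000
P = D₁/(r − g) ⇒ r = D₁/P + g = £57,930.6000/£1,327,375.67 + 0.061 = 0.043643 + 0.061 = 0.104643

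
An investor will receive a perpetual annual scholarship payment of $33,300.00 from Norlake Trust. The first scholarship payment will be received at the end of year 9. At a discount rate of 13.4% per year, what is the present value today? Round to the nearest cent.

Value at end of year 8: C / r = $33,300.00 / 0.134 = $248,507.4627
Discount to today: PV = $248,507.4627 / (1 + 0.134)^8 = $248,507.4627 / 2.734667 = $90,873.03

$90873.03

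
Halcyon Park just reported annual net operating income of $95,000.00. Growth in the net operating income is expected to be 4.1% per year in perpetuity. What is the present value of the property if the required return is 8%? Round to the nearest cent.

$2535769.23

D₁ = D₀ × (1 + g) = $95,000.00 × 1.041 = $98,895.0000
Growing perpetuity: P = D₁ / (r − g) = $98,895.0000 / (0.08 − 0.041) = $2,535,769.23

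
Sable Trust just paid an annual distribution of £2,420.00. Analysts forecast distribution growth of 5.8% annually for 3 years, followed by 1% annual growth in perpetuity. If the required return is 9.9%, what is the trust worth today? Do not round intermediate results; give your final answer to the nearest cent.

£31234.17

D_1 = 2560.36000
D_2 = 2708.86088
D_3 = 2865.97481
Terminal value at year 3: TV = D_3×(1+g_2)/(r−g_2) = 2894.63456/0.089 = 32523.98381
P_0 = D_1/(1+r)^1 + D_2/(1+r)^2 + D_3/(1+r)^3 + TV/(1+r)^3
    = 2329.71793 + 2242.80397 + 2159.13249 + 24502.51473 = 31234.16911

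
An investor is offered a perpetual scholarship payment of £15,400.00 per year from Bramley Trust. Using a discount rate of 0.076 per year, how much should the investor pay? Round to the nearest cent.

Level perpetuity: PV = C / r = £15,400.00 / 0.076 = £202,631.58

£202631.58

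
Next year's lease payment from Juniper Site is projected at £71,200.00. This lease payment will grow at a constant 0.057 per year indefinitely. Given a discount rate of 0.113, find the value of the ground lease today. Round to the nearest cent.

£1271428.57

Growing perpetuity: P = D₁ / (r − g) = £71,200.0000 / (0.113 − 0.057) = £1,271,428.57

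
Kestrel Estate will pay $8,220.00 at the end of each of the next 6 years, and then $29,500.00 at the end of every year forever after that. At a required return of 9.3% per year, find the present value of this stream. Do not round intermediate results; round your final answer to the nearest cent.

$222591.79

PV of 6-year annuity: $8,220.00 × [1 − (1+0.093)^−6] / 0.093 = 36546.75008
Perpetuity value at year 6: $29,500.00 / 0.093 = 317204.30108
PV of perpetuity: 317204.30108 / (1+0.093)^6 = 186045.03983
Total PV = 36546.75008 + 186045.03983 = 222591.78991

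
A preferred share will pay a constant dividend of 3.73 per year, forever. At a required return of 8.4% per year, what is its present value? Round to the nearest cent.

44.40

Level perpetuity: PV = C / r = 3.73 / 0.084 = 44.40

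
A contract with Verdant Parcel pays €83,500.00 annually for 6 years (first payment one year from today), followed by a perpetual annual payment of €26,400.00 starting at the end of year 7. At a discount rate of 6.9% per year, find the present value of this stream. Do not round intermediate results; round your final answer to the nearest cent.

€655620.37

PV of 6-year annuity: €83,500.00 × [1 − (1+0.069)^−6] / 0.069 = 399237.73317
Perpetuity value at year 6: €26,400.00 / 0.069 = 382608.69565
PV of perpetuity: 382608.69565 / (1+0.069)^6 = 256382.63391
Total PV = 399237.73317 + 256382.63391 = 655620.36708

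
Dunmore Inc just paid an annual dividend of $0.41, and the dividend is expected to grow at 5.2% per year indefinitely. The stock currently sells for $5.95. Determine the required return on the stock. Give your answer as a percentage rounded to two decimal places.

12.45%

D₁ = $0.41 × 1.052 = $0.4313
P = D₁/(r − g) ⇒ r = D₁/P + g = $0.4313/$5.95 + 0.052 = 0.072491 + 0.052 = 0.124491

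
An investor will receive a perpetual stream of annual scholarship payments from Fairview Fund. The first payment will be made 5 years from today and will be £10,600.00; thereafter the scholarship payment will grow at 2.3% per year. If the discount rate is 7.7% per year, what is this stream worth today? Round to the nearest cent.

£145897.98

Value at end of year 4: C₁ / (r − g) = £10,600.00 / (0.077 − 0.023) = £196,296.2963
Discount to today: PV = £196,296.2963 / (1 + 0.077)^4 = £196,296.2963 / 1.345435 = £145,897.98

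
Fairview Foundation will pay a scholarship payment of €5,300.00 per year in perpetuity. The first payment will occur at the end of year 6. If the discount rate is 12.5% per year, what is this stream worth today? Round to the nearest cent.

€23528.99

Value at end of year 5: C / r = €5,300.00 / 0.125 = €42,400.0000
Discount to today: PV = €42,400.0000 / (1 + 0.125)^5 = €42,400.0000 / 1.802032 = €23,528.99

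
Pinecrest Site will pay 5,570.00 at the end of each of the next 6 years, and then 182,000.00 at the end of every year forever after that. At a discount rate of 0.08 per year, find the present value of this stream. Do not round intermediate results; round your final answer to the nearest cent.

1459385.34

PV of 6-year annuity: 5,570.00 × [1 − (1+0.08)^−6] / 0.08 = 25749.43973
Perpetuity value at year 6: 182,000.00 / 0.08 = 2275000.00000
PV of perpetuity: 2275000.00000 / (1+0.08)^6 = 1433635.90116
Total PV = 25749.43973 + 1433635.90116 = 1459385.34089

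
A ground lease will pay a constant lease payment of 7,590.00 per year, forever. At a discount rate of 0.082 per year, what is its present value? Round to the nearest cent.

Level perpetuity: PV = C / r = 7,590.00 / 0.082 = 92,560.98

92560.98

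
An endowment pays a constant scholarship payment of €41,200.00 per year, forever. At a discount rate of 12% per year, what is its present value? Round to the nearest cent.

€343333.33

Level perpetuity: PV = C / r = €41,200.00 / 0.12 = €343,333.33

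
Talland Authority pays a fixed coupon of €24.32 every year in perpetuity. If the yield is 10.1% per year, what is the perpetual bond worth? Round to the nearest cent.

€240.79

Level perpetuity: PV = C / r = €24.32 / 0.101 = €240.79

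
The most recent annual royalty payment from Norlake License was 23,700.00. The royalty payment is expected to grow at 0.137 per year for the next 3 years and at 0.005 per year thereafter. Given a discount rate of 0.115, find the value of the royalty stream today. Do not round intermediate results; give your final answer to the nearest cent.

D_1 = 26946.90000
D_2 = 30638.62530
D_3 = 34836.11697
Terminal value at year 3: TV = D_3×(1+g_2)/(r−g_2) = 35010.29755/0.11 = 318275.43228
P_0 = D_1/(1+r)^1 + D_2/(1+r)^2 + D_3/(1+r)^3 + TV/(1+r)^3
    = 24167.62332 + 24644.47329 + 25130.73195 + 229603.50555 = 303546.33411

303546.33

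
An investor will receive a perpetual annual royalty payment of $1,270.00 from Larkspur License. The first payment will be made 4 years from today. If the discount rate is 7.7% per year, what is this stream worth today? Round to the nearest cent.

$13202.80

Value at end of year 3: C / r = $1,270.00 / 0.077 = $16,493.5065
Discount to today: PV = $16,493.5065 / (1 + 0.077)^3 = $16,493.5065 / 1.249244 = $13,202.80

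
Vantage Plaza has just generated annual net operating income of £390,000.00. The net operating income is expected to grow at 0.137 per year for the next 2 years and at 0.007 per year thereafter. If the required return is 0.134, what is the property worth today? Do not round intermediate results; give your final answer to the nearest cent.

£3891843.52

D_1 = 443430.00000
D_2 = 504179.91000
Terminal value at year 2: TV = D_2×(1+g_2)/(r−g_2) = 507709.16937/0.127 = 3997709.99504
P_0 = D_1/(1+r)^1 + D_2/(1+r)^2 + TV/(1+r)^2
    = 391031.74603 + 392066.22155 + 3108745.55198 = 3891843.51956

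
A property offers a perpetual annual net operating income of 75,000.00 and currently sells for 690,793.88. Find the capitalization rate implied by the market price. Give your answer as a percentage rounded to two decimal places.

P = C/r ⇒ r = C/P = 75,000.00/690,793.88 = 0.108571

10.86%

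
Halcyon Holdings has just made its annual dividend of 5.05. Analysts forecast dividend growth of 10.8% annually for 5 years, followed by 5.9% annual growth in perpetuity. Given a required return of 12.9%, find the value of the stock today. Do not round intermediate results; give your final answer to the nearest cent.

D_1 = 5.59540
D_2 = 6.19970
D_3 = 6.86927
D_4 = 7.61115
D_5 = 8.43316
Terminal value at year 5: TV = D_5×(1+g_2)/(r−g_2) = 8.93071/0.07 = 127.58162
P_0 = D_1/(1+r)^1 + D_2/(1+r)^2 + D_3/(1+r)^3 + D_4/(1+r)^4 + D_5/(1+r)^5 + TV/(1+r)^5
    = 4.95607 + 4.86388 + 4.77341 + 4.68462 + 4.59749 + 69.55340 = 93.42887

93.43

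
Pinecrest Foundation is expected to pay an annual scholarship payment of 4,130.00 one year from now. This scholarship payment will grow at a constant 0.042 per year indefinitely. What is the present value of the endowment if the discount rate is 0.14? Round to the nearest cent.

Growing perpetuity: P = D₁ / (r − g) = 4,130.0000 / (0.14 − 0.042) = 42,142.86

42142.86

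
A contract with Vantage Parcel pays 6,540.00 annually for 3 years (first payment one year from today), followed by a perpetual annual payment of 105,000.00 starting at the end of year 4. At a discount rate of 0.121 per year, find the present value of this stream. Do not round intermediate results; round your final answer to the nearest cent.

631690.07

PV of 3-year annuity: 6,540.00 × [1 − (1+0.121)^−3] / 0.121 = 15681.02323
Perpetuity value at year 3: 105,000.00 / 0.121 = 867768.59504
PV of perpetuity: 867768.59504 / (1+0.121)^3 = 616009.04771
Total PV = 15681.02323 + 616009.04771 = 631690.07095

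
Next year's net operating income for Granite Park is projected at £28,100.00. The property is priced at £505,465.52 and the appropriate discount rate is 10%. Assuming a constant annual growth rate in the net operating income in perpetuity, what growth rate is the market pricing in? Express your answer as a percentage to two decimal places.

4.44%

P = D₁/(r−g) ⇒ g = r − D₁/P = 0.1 − £28,100.00/£505,465.52 = 0.044408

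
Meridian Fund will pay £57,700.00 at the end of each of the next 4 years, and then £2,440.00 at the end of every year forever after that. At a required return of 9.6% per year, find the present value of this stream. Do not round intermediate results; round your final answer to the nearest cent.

£202110.99

PV of 4-year annuity: £57,700.00 × [1 − (1+0.096)^−4] / 0.096 = 184496.24682
Perpetuity value at year 4: £2,440.00 / 0.096 = 25416.66667
PV of perpetuity: 25416.66667 / (1+0.096)^4 = 17614.74566
Total PV = 184496.24682 + 17614.74566 = 202110.99247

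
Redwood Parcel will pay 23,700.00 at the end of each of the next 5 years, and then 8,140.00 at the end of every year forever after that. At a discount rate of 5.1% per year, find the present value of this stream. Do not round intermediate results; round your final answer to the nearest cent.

PV of 5-year annuity: 23,700.00 × [1 − (1+0.051)^−5] / 0.051 = 102325.57436
Perpetuity value at year 5: 8,140.00 / 0.051 = 159607.84314
PV of perpetuity: 159607.84314 / (1+0.051)^5 = 124463.11000
Total PV = 102325.57436 + 124463.11000 = 226788.68436

226788.68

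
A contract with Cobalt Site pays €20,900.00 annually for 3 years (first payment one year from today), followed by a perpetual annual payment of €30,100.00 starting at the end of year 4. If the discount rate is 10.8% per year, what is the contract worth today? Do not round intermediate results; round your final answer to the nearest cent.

€256143.09

PV of 3-year annuity: €20,900.00 × [1 − (1+0.108)^−3] / 0.108 = 51251.82125
Perpetuity value at year 3: €30,100.00 / 0.108 = 278703.70370
PV of perpetuity: 278703.70370 / (1+0.108)^3 = 204891.27214
Total PV = 51251.82125 + 204891.27214 = 256143.09339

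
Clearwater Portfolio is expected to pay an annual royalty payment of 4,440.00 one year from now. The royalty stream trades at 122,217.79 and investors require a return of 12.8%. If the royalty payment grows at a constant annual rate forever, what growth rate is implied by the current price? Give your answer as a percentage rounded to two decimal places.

P = D₁/(r−g) ⇒ g = r − D₁/P = 0.128 − 4,440.00/122,217.79 = 0.091671

9.17%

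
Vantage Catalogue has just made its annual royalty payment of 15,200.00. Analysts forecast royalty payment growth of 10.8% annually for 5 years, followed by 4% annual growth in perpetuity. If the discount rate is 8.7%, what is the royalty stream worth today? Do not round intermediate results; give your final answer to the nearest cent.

D_1 = 16841.60000
D_2 = 18660.49280
D_3 = 20675.82602
D_4 = 22908.81523
D_5 = 25382.96728
Terminal value at year 5: TV = D_5×(1+g_2)/(r−g_2) = 26398.28597/0.047 = 561665.65892
P_0 = D_1/(1+r)^1 + D_2/(1+r)^2 + D_3/(1+r)^3 + D_4/(1+r)^4 + D_5/(1+r)^5 + TV/(1+r)^5
    = 15493.65225 + 15792.97764 + 16098.08577 + 16409.08834 + 16726.09925 + 370109.43020 = 450629.33345

450629.33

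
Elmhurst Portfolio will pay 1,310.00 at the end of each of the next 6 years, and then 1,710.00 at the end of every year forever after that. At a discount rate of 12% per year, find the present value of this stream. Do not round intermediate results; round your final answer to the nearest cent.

12605.44

PV of 6-year annuity: 1,310.00 × [1 − (1+0.12)^−6] / 0.12 = 5385.94359
Perpetuity value at year 6: 1,710.00 / 0.12 = 14250.00000
PV of perpetuity: 14250.00000 / (1+0.12)^6 = 7219.49348
Total PV = 5385.94359 + 7219.49348 = 12605.43707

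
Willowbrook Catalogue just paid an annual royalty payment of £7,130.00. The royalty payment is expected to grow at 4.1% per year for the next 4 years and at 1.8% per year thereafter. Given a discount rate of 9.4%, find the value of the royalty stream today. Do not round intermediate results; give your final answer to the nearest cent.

£103528.33

D_1 = 7422.33000
D_2 = 7726.64553
D_3 = 8043.43800
D_4 = 8373.21895
Terminal value at year 4: TV = D_4×(1+g_2)/(r−g_2) = 8523.93690/0.076 = 112157.06442
P_0 = D_1/(1+r)^1 + D_2/(1+r)^2 + D_3/(1+r)^3 + D_4/(1+r)^4 + TV/(1+r)^4
    = 6784.57952 + 6455.89331 + 6143.13066 + 5845.52012 + 78299.20375 = 103528.32737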